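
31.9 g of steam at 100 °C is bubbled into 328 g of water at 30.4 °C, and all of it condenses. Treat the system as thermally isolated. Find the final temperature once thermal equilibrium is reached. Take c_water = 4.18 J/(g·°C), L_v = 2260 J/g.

T_f ≈ 84.5 °C

Conservation of energy gives ΣQ = 0:
steam→water at 100 °C releases m L_v = 31.9·2260 = 72094
  condensate cools 100→T: 31.9·4.18·(T − 100) = 133.34(T − 100)
  water warms: 328·4.18·(T − 30.4) = 1371(T − 30.4)
1504.4 T = 72094 + 13334 + 41680 = 127108
T ≈ 84.49 °C, under the boiling point, so the assumption holds.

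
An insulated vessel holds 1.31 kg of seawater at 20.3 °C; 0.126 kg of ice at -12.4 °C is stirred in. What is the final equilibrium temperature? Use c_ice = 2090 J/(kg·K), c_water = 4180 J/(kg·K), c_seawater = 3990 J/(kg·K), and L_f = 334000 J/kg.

T_f ≈ 10.6 °C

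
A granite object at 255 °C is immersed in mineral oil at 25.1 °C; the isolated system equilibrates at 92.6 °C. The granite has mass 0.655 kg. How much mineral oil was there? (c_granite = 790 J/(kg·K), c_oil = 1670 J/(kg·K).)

Heat gained plus heat lost sum to zero:
0.655×790×(92.6 − 255) + m×1670×(92.6 − 25.1) = 0
112725 m = 84034
m = 84034/112725 ≈ 0.7455 kg

m ≈ 0.745 kg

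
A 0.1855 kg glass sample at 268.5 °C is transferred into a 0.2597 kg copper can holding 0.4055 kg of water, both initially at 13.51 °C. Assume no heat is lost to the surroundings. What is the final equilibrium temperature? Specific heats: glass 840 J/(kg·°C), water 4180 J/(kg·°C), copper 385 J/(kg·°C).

With ΣQ=0 the equilibrium temperature is the m·c-weighted mean:
T_f = (155.82·268.5 + 1695·13.51 + 99.98·13.51) / (155.82 + 1695 + 99.98)
    = 66088 / 1950.8 ≈ 33.88 °C

T_f ≈ 33.9 °C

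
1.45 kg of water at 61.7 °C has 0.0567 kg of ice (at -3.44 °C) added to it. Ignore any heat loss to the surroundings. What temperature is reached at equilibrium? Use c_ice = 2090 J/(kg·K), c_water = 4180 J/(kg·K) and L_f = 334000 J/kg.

Conservation of energy gives ΣQ = 0:
warm ice to 0 °C: 0.0567·2090·(0 − (-3.44)) = 407.65; latent heat to melt: 0.0567·334000 = 18938; meltwater 0→T: 0.0567·4180·T = 237.01 T; water cools: 1.45·4180·(T − 61.7) = 6061(T − 61.7)
6298 T = 373964 − 19345 = 354618
T ≈ 56.31 °C — above 0 °C, consistent with complete melting.

T_f ≈ 56.3 °C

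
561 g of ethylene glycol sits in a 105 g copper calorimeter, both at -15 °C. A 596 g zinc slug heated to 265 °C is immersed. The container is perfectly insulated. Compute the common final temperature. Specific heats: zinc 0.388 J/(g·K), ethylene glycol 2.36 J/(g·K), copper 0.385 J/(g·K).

T_f ≈ 25.6 °C

T_f = Σ m_i c_i T_i / Σ m_i c_i:
T_f = (231.25*265 + 1324*(-15) + 40.43*(-15)) / (231.25 + 1324 + 40.43)
    = 40815 / 1595.6 ≈ 25.58 °C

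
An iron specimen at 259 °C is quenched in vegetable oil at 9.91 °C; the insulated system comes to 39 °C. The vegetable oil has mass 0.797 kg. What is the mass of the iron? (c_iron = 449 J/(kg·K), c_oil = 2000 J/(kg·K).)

m ≈ 0.469 kg

|Q_iron| = |Q_oil|:
m·449·(259 − 39) = 0.797·2000·(39 − 9.91)
98780 m = 46369  ⇒  m ≈ 0.4694 kg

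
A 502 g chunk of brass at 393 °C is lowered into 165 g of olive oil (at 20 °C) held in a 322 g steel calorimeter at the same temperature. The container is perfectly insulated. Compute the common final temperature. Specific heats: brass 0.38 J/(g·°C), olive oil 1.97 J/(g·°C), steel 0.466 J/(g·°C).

Let T be the final temperature. ΣQ_i = 0:
502×0.38×(T − 393) + 165×1.97×(T − 20) + 322×0.466×(T − 20) = 0
190.76(T − 393) + 325.05(T − 20) + 150.05(T − 20) = 0
665.86 T = 84471
T = 84471/665.86 ≈ 126.86 °C

T_f ≈ 126.9 °C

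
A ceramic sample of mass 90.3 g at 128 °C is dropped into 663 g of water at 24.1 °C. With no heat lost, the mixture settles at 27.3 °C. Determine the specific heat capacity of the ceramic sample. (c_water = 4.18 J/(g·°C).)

Heat lost by the ceramic sample = heat gained by the water:
90.3×c×(128 − 27.3) = 663×4.18×(27.3 − 24.1)
9093.2 c = 8868.3  ⇒  c ≈ 0.9753 J/(g·°C)

c ≈ 0.975 J/(g·°C)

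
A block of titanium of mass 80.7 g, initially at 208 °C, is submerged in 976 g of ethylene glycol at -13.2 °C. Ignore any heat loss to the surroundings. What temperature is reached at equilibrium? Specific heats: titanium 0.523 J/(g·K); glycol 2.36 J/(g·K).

Energy conservation, ΣQ = 0:
80.7·0.523·(T − 208) + 976·2.36·(T − (-13.2)) = 0
42.21(T − 208) + 2303.4(T − (-13.2)) = 0
(42.21 + 2303.4) T = 42.21·208 + 2303.4·(-13.2)
T = -21625 / 2345.6 = -9.22 °C

T_f ≈ -9.2 °C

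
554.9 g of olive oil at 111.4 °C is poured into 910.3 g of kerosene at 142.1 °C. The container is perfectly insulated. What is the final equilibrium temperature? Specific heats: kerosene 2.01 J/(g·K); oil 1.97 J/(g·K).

Conservation of energy gives ΣQ = 0:
910.3·2.01·(T − 142.1) + 554.9·1.97·(T − 111.4) = 0
(1829.7 + 1093.2) T = 1829.7·142.1 + 1093.2·111.4
T ≈ 130.62 °C

T_f ≈ 130.6 °C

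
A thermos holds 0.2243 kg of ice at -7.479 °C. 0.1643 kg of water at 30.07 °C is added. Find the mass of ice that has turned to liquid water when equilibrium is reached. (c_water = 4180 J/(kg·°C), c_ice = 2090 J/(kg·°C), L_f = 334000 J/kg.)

m_melted ≈ 0.0513 kg

Heat available from the water dropping to 0 °C: 0.1643·4180·30.07 = 20651 J.
Warming the ice to 0 °C takes 0.2243·2090·7.479 = 3506.1 J, leaving 17145 J for melting.
To melt every bit of ice: 0.2243·334000 = 74916 J.
Since 17145 < 74916 J, not all the ice melts; equilibrium is at 0 °C.
m_melted·334000 = 17145  ⇒  m_melted ≈ 0.05133 kg.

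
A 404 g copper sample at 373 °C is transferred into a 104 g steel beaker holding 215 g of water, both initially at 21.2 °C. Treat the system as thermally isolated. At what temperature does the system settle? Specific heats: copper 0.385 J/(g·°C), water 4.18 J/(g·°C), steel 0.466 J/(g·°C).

Setting the total heat transfer to zero:
404*0.385*(T − 373) + 215*4.18*(T − 21.2) + 104*0.466*(T − 21.2) = 0
155.54(T − 373) + 898.7(T − 21.2) + 48.46(T − 21.2) = 0
(155.54 + 898.7 + 48.46) T = 155.54*373 + 898.7*21.2 + 48.46*21.2
T = 78096 / 1102.7 = 70.8 °C

T_f ≈ 70.8 °C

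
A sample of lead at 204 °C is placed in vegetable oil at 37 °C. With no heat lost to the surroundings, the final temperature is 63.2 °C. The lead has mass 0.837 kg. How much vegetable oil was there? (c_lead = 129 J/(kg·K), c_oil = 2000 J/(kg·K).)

Energy conservation, ΣQ = 0:
0.837·129·(63.2 − 204) + m·2000·(63.2 − 37) = 0
52400 m = 15203
m = 15203/52400 ≈ 0.2901 kg

m ≈ 0.29 kg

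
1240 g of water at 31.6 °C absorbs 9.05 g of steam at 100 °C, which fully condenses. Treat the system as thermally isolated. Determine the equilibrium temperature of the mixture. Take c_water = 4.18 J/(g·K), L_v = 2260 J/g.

Net heat exchanged in the isolated system is zero:
steam→water at 100 °C releases m L_v = 9.05×2260 = 20453; condensate cools 100→T: 9.05×4.18×(T − 100) = 37.83(T − 100); water warms: 1240×4.18×(T − 31.6) = 5183.2(T − 31.6)
5221 T = 20453 + 3782.9 + 163789 = 188025
T ≈ 36.01 °C, under the boiling point, so the assumption holds.

T_f ≈ 36.0 °C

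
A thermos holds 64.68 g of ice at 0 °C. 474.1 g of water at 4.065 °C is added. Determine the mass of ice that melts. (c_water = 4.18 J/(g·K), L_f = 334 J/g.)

m_melted ≈ 24.1 g

Cooling the water to 0 °C releases 474.1×4.18×4.065 = 8055.8 J.
To melt every bit of ice: 64.68×334 = 21603 J.
Since 8055.8 < 21603 J, not all the ice melts; equilibrium is at 0 °C.
Mass melted = 8055.8/334 ≈ 24.12 g.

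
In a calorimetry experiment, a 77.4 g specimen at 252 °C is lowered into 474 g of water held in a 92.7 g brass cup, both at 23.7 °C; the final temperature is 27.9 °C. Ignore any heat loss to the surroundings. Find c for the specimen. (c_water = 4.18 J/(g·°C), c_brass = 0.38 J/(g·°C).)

c ≈ 0.488 J/(g·°C)

Let T be the final temperature. ΣQ_i = 0:
77.4×c×(27.9 − 252) + 474×4.18×(27.9 − 23.7) + 92.7×0.38×(27.9 − 23.7) = 0
-17345 c = -8469.5
c = -8469.5/-17345 ≈ 0.4883 J/(g·°C)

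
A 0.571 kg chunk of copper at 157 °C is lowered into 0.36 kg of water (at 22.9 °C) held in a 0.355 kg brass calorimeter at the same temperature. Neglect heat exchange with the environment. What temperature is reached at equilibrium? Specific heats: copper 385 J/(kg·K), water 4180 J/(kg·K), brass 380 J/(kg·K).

T_f ≈ 38.8 °C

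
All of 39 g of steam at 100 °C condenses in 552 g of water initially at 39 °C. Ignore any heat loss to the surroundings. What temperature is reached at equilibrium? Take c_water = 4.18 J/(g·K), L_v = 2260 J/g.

T_f ≈ 78.7 °C

Sum of m c ΔT and latent-heat terms is zero:
condense steam: −39×2260 = −88140; condensate cools 100→T: 39×4.18×(T − 100) = 163.02(T − 100); original water: 2307.4(T − 39)
2470.4 T = 88140 + 16302 + 89987 = 194429
T ≈ 78.70 °C, under the boiling point, so the assumption holds.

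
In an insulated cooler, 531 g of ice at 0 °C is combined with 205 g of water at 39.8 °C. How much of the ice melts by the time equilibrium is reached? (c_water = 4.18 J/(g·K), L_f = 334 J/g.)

m_melted ≈ 102 g

Water can give up m c ΔT = 205·4.18·39.8 = 34105 J before reaching 0 °C.
To melt every bit of ice: 531·334 = 177354 J.
34105 J < 177354 J, so only part of the ice melts and the system sits at 0 °C.
m_melted·334 = 34105  ⇒  m_melted ≈ 102.1 g.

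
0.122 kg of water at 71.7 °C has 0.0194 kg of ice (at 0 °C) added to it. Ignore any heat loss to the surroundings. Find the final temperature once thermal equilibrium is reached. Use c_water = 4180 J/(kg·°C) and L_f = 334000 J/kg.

T_f ≈ 50.9 °C

Energy balance with sensible and latent terms:
latent heat to melt: 0.0194·334000 = 6479.6; meltwater 0→T: 0.0194·4180·T = 81.09 T; water cools: 0.122·4180·(T − 71.7) = 509.96(T − 71.7)
591.05 T = 36564 − 6479.6 = 30085
T ≈ 50.90 °C — above 0 °C, consistent with complete melting.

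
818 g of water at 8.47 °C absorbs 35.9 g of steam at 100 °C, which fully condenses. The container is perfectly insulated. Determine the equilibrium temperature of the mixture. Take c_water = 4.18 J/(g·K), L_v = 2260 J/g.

T_f ≈ 35.0 °C

Setting the total heat transfer to zero:
latent heat released on condensation: 35.9·2260 = 81134; condensed water 100 °C→T: 150.06(T − 100); original water: 3419.2(T − 8.47)
3569.3 T = 81134 + 15006 + 28961 = 125101
T ≈ 35.05 °C (< 100 °C, so full condensation is consistent).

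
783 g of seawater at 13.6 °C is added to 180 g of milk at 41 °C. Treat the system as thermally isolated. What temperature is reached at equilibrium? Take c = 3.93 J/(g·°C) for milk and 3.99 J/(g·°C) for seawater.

Let T be the final temperature. ΣQ_i = 0:
180*3.93*(T − 41) + 783*3.99*(T − 13.6) = 0
707.4(T − 41) + 3124.2(T − 13.6) = 0
3831.6 T = 71492
T = 71492/3831.6 ≈ 18.66 °C

T_f ≈ 18.7 °C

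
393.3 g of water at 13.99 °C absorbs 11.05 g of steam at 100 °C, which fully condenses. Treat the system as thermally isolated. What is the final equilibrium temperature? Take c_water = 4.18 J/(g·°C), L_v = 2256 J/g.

Taking heat into each body as positive, Σ m c ΔT = 0:
latent heat released on condensation: 11.05×2256 = 24929
  condensed water 100 °C→T: 46.19(T − 100)
  water warms: 393.3×4.18×(T − 13.99) = 1644(T − 13.99)
1690.2 T = 24929 + 4618.9 + 22999 = 52547
T ≈ 31.09 °C, under the boiling point, so the assumption holds.

T_f ≈ 31.1 °C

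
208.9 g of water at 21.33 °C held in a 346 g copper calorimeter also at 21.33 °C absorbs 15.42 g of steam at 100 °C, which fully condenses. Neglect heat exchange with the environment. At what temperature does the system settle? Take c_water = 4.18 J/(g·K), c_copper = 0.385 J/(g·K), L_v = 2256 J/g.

T_f ≈ 58.6 °C

Let T be the final temperature. ΣQ_i = 0:
steam→water at 100 °C releases m L_v = 15.42·2256 = 34788
  condensed water 100 °C→T: 64.46(T − 100)
  original water: 873.2(T − 21.33)
  copper cup: 346·0.385·(T − 21.33) = 133.21(T − 21.33)
1070.9 T = 34788 + 6445.6 + 21467 = 62700
T ≈ 58.55 °C — below 100 °C, confirming all the steam condensed.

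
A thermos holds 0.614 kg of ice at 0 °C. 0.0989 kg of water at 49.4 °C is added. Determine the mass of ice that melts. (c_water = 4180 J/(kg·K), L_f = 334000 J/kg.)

Heat available from the water dropping to 0 °C: 0.0989×4180×49.4 = 20422 J.
Fully melting the ice requires m_ice L_f = 0.614×334000 = 205076 J.
Since 20422 < 205076 J, not all the ice melts; equilibrium is at 0 °C.
m_melted×334000 = 20422  ⇒  m_melted ≈ 0.06114 kg.

m_melted ≈ 0.0611 kg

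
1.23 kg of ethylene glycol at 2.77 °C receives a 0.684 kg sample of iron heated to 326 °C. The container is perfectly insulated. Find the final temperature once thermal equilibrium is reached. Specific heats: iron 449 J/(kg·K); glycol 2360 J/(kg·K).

T_f ≈ 33.7 °C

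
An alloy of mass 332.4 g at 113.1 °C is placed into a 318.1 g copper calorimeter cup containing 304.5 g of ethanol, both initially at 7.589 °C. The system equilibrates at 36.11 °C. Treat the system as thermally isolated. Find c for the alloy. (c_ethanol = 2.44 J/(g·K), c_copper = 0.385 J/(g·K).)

c ≈ 0.965 J/(g·K)

Net heat exchanged in the isolated system is zero:
332.4×c×(36.11 − 113.1) + 304.5×2.44×(36.11 − 7.589) + 318.1×0.385×(36.11 − 7.589) = 0
-25591 c = -24683
c = -24683/-25591 ≈ 0.9645 J/(g·K)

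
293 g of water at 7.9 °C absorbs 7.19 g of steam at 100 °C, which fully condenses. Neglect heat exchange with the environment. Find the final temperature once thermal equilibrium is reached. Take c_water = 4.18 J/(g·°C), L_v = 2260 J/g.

T_f ≈ 23.1 °C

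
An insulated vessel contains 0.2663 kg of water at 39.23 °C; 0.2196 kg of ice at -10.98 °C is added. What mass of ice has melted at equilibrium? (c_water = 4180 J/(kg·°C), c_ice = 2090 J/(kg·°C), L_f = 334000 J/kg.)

Cooling the water to 0 °C releases 0.2663·4180·39.23 = 43668 J.
Warming the ice to 0 °C takes 0.2196·2090·10.98 = 5039.4 J, leaving 38629 J for melting.
Fully melting the ice requires m_ice L_f = 0.2196·334000 = 73346 J.
Since 38629 < 73346 J, not all the ice melts; equilibrium is at 0 °C.
m_melted·334000 = 38629  ⇒  m_melted ≈ 0.1157 kg.

m_melted ≈ 0.116 kg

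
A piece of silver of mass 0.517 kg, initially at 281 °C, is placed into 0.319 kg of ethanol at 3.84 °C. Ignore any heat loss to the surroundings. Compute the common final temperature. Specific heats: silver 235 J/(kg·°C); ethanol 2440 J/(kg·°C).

Heat lost by the silver equals heat gained by the ethanol:
0.517·235·(281 − T) = 0.319·2440·(T − 3.84)
121.5(281 − T) = 778.36(T − 3.84)
899.86 T = 37129  ⇒  T ≈ 41.26 °C

T_f ≈ 41.3 °C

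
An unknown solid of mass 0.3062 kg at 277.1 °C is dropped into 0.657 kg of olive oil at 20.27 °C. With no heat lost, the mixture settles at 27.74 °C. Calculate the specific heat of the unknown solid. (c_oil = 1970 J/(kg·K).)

c ≈ 127 J/(kg·K)

m_s c (T_s − T_f) = m_oil c_oil (T_f − T_0):
0.3062×c×(277.1 − 27.74) = 0.657×1970×(27.74 − 20.27)
76.35 c = 9668.3  ⇒  c ≈ 126.6 J/(kg·K)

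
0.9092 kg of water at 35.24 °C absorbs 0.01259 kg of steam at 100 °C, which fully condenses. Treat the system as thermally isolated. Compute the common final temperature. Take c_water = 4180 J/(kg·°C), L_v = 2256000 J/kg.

T_f ≈ 43.5 °C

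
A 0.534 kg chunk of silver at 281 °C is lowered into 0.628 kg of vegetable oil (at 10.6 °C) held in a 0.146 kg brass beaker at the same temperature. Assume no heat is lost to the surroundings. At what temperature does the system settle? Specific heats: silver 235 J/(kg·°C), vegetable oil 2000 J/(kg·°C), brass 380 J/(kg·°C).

T_f ≈ 34.2 °C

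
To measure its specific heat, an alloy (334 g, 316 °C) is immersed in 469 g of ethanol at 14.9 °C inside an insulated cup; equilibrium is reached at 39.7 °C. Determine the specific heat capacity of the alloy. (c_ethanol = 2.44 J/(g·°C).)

m_s c (T_s − T_f) = m_ethanol c_ethanol (T_f − T_0):
334·c·(316 − 39.7) = 469·2.44·(39.7 − 14.9)
92284 c = 28380  ⇒  c ≈ 0.3075 J/(g·°C)

c ≈ 0.308 J/(g·°C)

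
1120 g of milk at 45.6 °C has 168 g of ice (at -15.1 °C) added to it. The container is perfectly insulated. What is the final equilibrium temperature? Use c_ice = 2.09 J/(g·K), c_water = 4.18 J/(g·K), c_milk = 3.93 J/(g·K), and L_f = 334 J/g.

T_f ≈ 27.3 °C

Taking heat into each body as positive, Σ m c ΔT = 0:
ice -15.1→0 °C: 168×2.09×15.1 = 5301.9
  latent heat to melt: 168×334 = 56112
  meltwater 0→T: 168×4.18×T = 702.24 T
  milk: 4401.6(T − 45.6)
5103.8 T = 200713 − 61414 = 139299
T ≈ 27.29 °C — above 0 °C, consistent with complete melting.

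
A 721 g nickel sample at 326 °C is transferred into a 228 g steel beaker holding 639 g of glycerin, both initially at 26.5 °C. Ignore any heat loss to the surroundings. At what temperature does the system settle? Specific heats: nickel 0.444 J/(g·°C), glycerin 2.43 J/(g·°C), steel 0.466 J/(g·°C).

Net heat exchanged in the isolated system is zero:
721×0.444×(T − 326) + 639×2.43×(T − 26.5) + 228×0.466×(T − 26.5) = 0
1979.1 T = 148324
T = 148324/1979.1 ≈ 74.94 °C

T_f ≈ 74.9 °C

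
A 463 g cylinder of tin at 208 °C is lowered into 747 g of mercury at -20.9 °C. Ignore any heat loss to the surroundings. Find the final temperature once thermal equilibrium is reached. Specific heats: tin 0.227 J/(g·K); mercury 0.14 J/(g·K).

T_f ≈ 93.8 °C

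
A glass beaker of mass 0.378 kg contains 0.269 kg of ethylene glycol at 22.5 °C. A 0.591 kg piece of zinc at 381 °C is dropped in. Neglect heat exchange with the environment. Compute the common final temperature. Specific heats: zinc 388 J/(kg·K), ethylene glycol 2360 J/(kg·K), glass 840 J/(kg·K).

T_f ≈ 92.1 °C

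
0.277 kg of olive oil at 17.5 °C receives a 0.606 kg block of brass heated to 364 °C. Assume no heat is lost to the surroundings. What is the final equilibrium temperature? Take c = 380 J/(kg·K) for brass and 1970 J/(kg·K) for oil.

|Q_brass| = |Q_oil|:
0.606×380×(364 − T) = 0.277×1970×(T − 17.5)
230.28(364 − T) = 545.69(T − 17.5)
775.97 T = 93371  ⇒  T ≈ 120.33 °C

T_f ≈ 120.3 °C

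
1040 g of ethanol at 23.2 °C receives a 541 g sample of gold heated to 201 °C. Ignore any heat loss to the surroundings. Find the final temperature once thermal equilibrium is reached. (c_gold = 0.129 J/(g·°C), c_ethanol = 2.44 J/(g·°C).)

With ΣQ=0 the equilibrium temperature is the m·c-weighted mean:
T_f = (69.79*201 + 2537.6*23.2) / (69.79 + 2537.6)
    = 72900 / 2607.4 ≈ 27.96 °C

T_f ≈ 28.0 °C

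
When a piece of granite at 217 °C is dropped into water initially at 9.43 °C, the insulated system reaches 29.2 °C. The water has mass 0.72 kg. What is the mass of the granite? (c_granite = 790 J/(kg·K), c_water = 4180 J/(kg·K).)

m ≈ 0.401 kg

Heat gained plus heat lost sum to zero:
m·790·(29.2 − 217) + 0.72·4180·(29.2 − 9.43) = 0
-148362 m = -59500
m = -59500/-148362 ≈ 0.401 kg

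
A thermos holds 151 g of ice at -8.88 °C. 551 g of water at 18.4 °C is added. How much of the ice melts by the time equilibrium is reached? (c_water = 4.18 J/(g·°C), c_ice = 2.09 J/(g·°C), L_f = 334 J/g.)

m_melted ≈ 118 g

Cooling the water to 0 °C releases 551×4.18×18.4 = 42379 J.
Of that, 151×2.09×8.88 = 2802.4 J goes to bring the ice to 0 °C, leaving 39576 J.
Fully melting the ice requires m_ice L_f = 151×334 = 50434 J.
39576 J < 50434 J, so only part of the ice melts and the system sits at 0 °C.
m_melt = 39576 / L_f = 118.5 g.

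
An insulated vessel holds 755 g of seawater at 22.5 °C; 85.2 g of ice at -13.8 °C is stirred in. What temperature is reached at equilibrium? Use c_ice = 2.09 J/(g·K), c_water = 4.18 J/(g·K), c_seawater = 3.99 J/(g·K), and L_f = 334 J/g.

T_f ≈ 10.9 °C

Energy balance with sensible and latent terms:
warm ice to 0 °C: 85.2·2.09·(0 − (-13.8)) = 2457.3; latent heat to melt: 85.2·334 = 28457; warm the meltwater: 356.14 T; seawater cools: 755·3.99·(T − 22.5) = 3012.5(T − 22.5)
3368.6 T = 67780 − 30914 = 36866
T ≈ 10.94 °C — above 0 °C, consistent with complete melting.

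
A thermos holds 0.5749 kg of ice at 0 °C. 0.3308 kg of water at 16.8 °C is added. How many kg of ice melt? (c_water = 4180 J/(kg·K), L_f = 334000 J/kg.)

Water can give up m c ΔT = 0.3308×4180×16.8 = 23230 J before reaching 0 °C.
To melt every bit of ice: 0.5749×334000 = 192017 J.
Since 23230 < 192017 J, not all the ice melts; equilibrium is at 0 °C.
m_melt = 23230 / L_f = 0.06955 kg.

m_melted ≈ 0.0696 kg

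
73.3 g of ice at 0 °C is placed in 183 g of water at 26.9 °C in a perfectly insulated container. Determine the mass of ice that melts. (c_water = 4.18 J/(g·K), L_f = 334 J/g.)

m_melted ≈ 61.6 g

Cooling the water to 0 °C releases 183×4.18×26.9 = 20577 J.
To melt every bit of ice: 73.3×334 = 24482 J.
Since 20577 < 24482 J, not all the ice melts; equilibrium is at 0 °C.
m_melted×334 = 20577  ⇒  m_melted ≈ 61.61 g.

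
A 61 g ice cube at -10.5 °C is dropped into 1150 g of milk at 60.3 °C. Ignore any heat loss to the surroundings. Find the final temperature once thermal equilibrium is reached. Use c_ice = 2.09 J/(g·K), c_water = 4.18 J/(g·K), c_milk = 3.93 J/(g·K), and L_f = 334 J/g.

T_f ≈ 52.5 °C

Taking heat into each body as positive, Σ m c ΔT = 0:
warm ice to 0 °C: 61·2.09·(0 − (-10.5)) = 1338.6
  fusion: m_ice L_f = 61·334 = 20374
  warm the meltwater: 254.98 T
  milk: 4519.5(T − 60.3)
4774.5 T = 272526 − 21713 = 250813
T ≈ 52.53 °C. Since T > 0 °C, the all-ice-melts assumption holds.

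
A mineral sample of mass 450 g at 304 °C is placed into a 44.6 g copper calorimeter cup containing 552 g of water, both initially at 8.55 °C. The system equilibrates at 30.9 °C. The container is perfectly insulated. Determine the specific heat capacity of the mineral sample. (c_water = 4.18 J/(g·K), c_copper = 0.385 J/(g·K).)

Conservation of energy gives ΣQ = 0:
450·c·(30.9 − 304) + 552·4.18·(30.9 − 8.55) + 44.6·0.385·(30.9 − 8.55) = 0
-122895 c = -51953
c = -51953/-122895 ≈ 0.4227 J/(g·K)

c ≈ 0.423 J/(g·K)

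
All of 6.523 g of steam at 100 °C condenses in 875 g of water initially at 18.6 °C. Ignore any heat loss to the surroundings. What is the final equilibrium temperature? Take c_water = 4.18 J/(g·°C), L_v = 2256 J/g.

T_f ≈ 23.2 °C

Sum of m c ΔT and latent-heat terms is zero:
condense steam: −6.523·2256 = −14716; condensed water 100 °C→T: 27.27(T − 100); water warms: 875·4.18·(T − 18.6) = 3657.5(T − 18.6)
3684.8 T = 14716 + 2726.6 + 68030 = 85472
T ≈ 23.20 °C (< 100 °C, so full condensation is consistent).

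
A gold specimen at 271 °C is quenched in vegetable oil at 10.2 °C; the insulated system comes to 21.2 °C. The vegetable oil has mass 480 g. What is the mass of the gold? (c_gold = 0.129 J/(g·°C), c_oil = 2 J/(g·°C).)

|Q_gold| = |Q_oil|:
m·0.129·(271 − 21.2) = 480·2·(21.2 − 10.2)
32.22 m = 10560  ⇒  m ≈ 327.7 g

m ≈ 328 g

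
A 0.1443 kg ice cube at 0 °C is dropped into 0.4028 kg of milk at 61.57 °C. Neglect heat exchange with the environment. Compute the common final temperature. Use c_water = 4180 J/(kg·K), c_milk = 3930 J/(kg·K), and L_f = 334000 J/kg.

Energy balance with sensible and latent terms:
latent heat to melt: 0.1443·334000 = 48196
  warm the meltwater: 603.17 T
  milk cools: 0.4028·3930·(T − 61.57) = 1583(T − 61.57)
2186.2 T = 97466 − 48196 = 49269
T ≈ 22.54 °C (positive, so assuming full melt was valid).

T_f ≈ 22.5 °C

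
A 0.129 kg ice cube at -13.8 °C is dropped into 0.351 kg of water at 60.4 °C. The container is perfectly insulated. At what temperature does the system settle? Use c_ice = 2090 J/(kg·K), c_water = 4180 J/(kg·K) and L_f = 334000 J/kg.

Energy conservation, ΣQ = 0:
ice -13.8→0 °C: 0.129·2090·13.8 = 3720.6
  melt ice: 0.129·334000 = 43086
  meltwater 0→T: 0.129·4180·T = 539.22 T
  water cools: 0.351·4180·(T − 60.4) = 1467.2(T − 60.4)
2006.4 T = 88618 − 46807 = 41811
T ≈ 20.84 °C (positive, so assuming full melt was valid).

T_f ≈ 20.8 °C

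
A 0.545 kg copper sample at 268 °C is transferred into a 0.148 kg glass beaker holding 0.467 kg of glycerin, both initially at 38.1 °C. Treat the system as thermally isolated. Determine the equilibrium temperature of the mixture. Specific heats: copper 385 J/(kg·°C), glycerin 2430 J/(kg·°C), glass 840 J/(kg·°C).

Setting the total heat transfer to zero:
0.545·385·(T − 268) + 0.467·2430·(T − 38.1) + 0.148·840·(T − 38.1) = 0
1469 T = 104206
T = 104206 / 1469 = 70.9 °C

T_f ≈ 70.9 °C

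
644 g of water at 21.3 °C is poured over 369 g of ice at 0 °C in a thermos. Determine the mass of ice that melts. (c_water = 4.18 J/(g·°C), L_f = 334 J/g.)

m_melted ≈ 172 g

Heat available from the water dropping to 0 °C: 644·4.18·21.3 = 57338 J.
To melt every bit of ice: 369·334 = 123246 J.
57338 J < 123246 J, so only part of the ice melts and the system sits at 0 °C.
m_melt = 57338 / L_f = 171.7 g.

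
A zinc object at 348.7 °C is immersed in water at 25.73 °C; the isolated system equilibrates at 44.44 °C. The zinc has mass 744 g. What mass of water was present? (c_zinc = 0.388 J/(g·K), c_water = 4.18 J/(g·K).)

m ≈ 1120 g

Setting the total heat transfer to zero:
744·0.388·(44.44 − 348.7) + m·4.18·(44.44 − 25.73) = 0
78.21 m = 87831
m = 87831/78.21 ≈ 1123 g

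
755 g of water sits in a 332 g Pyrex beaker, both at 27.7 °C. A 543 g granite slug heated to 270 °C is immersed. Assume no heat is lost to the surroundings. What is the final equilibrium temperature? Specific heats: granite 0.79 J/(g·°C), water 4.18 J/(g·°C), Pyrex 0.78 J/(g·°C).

Heat gained plus heat lost sum to zero:
543×0.79×(T − 270) + 755×4.18×(T − 27.7) + 332×0.78×(T − 27.7) = 0
(428.97 + 3155.9 + 258.96) T = 428.97×270 + 3155.9×27.7 + 258.96×27.7
T = 210414/3843.8 ≈ 54.74 °C

T_f ≈ 54.7 °C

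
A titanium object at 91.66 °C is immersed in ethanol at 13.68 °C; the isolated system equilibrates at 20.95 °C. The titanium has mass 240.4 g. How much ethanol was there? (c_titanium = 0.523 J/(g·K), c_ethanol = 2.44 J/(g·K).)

Heat gained plus heat lost sum to zero:
240.4×0.523×(20.95 − 91.66) + m×2.44×(20.95 − 13.68) = 0
17.74 m = 8890.3
m = 8890.3/17.74 ≈ 501.2 g

m ≈ 501 g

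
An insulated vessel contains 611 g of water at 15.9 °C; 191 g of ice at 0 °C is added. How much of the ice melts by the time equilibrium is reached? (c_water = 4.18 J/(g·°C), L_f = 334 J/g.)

Water can give up m c ΔT = 611·4.18·15.9 = 40608 J before reaching 0 °C.
Fully melting the ice requires m_ice L_f = 191·334 = 63794 J.
That's not enough to melt it all — equilibrium is at 0 °C with ice remaining.
Mass melted = 40608/334 ≈ 121.6 g.

m_melted ≈ 122 g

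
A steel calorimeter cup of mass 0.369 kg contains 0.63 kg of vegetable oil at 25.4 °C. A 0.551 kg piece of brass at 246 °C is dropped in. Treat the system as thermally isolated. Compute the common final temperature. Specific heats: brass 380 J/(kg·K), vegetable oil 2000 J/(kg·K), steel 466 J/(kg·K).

T_f ≈ 53.5 °C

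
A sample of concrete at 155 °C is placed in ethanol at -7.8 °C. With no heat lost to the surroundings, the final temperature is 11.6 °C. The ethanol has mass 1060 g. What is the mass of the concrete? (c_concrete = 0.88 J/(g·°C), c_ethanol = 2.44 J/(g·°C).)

Taking heat into each body as positive, Σ m c ΔT = 0:
m×0.88×(11.6 − 155) + 1060×2.44×(11.6 − (-7.8)) = 0
-126.19 m = -50176
m = -50176/-126.19 ≈ 397.6 g

m ≈ 398 g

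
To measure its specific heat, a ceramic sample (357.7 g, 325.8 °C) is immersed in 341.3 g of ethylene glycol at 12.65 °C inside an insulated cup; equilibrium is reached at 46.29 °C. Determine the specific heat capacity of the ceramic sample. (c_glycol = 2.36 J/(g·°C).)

Conservation of energy gives ΣQ = 0:
357.7·c·(46.29 − 325.8) + 341.3·2.36·(46.29 − 12.65) = 0
-99981 c = -27096
c = -27096/-99981 ≈ 0.271 J/(g·°C)

c ≈ 0.271 J/(g·°C)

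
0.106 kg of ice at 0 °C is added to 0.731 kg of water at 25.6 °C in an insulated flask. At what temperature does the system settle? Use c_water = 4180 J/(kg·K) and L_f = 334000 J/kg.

Taking heat into each body as positive, Σ m c ΔT = 0:
fusion: m_ice L_f = 0.106×334000 = 35404; warm the meltwater: 443.08 T; water cools: 0.731×4180×(T − 25.6) = 3055.6(T − 25.6)
3498.7 T = 78223 − 35404 = 42819
T ≈ 12.24 °C (positive, so assuming full melt was valid).

T_f ≈ 12.2 °C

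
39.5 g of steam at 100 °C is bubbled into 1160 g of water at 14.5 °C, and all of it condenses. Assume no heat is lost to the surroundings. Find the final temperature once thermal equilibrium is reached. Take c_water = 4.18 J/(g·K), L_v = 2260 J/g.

T_f ≈ 35.1 °C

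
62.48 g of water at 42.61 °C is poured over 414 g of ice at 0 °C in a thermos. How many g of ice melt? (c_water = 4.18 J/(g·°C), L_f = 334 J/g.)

m_melted ≈ 33.3 g

Water can give up m c ΔT = 62.48×4.18×42.61 = 11128 J before reaching 0 °C.
To melt every bit of ice: 414×334 = 138276 J.
That's not enough to melt it all — equilibrium is at 0 °C with ice remaining.
m_melt = 11128 / L_f = 33.32 g.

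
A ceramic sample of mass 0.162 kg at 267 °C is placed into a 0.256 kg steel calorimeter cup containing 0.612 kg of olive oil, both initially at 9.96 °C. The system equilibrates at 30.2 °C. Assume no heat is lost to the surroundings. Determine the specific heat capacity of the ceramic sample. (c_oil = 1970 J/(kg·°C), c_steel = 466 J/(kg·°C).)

c ≈ 699 J/(kg·°C)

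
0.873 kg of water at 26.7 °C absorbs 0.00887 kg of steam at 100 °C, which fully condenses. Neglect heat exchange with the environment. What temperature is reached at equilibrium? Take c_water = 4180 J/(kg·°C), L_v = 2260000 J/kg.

Sum of m c ΔT and latent-heat terms is zero:
latent heat released on condensation: 0.00887·2260000 = 20046; condensate cools 100→T: 0.00887·4180·(T − 100) = 37.08(T − 100); original water: 3649.1(T − 26.7)
3686.2 T = 20046 + 3707.7 + 97432 = 121186
T ≈ 32.88 °C, under the boiling point, so the assumption holds.

T_f ≈ 32.9 °C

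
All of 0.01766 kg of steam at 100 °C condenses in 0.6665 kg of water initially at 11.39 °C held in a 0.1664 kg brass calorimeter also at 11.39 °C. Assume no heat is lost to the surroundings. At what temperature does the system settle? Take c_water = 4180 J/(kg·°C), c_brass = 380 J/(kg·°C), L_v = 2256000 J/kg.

T_f ≈ 27.3 °C

Net heat exchanged in the isolated system is zero:
steam→water at 100 °C releases m L_v = 0.01766·2256000 = 39841
  condensate cools 100→T: 0.01766·4180·(T − 100) = 73.82(T − 100)
  original water: 2786(T − 11.39)
  cup: 63.23(T − 11.39)
2923 T = 39841 + 7381.9 + 32452 = 79675
T ≈ 27.26 °C, under the boiling point, so the assumption holds.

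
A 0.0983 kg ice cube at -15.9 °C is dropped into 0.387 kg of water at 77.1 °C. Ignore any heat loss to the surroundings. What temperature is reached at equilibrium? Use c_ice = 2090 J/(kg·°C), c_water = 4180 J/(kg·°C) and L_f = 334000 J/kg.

T_f ≈ 43.7 °C

Energy balance with sensible and latent terms:
warm ice to 0 °C: 0.0983×2090×(0 − (-15.9)) = 3266.6
  fusion: m_ice L_f = 0.0983×334000 = 32832
  meltwater 0→T: 0.0983×4180×T = 410.89 T
  water: 1617.7(T − 77.1)
2028.6 T = 124722 − 36099 = 88623
T ≈ 43.69 °C. Since T > 0 °C, the all-ice-melts assumption holds.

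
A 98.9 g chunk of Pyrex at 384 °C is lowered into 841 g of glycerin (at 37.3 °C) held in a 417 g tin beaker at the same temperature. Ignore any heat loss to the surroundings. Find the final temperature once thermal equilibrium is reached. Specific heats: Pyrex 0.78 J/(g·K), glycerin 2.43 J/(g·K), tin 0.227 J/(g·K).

Taking heat into each body as positive, Σ m c ΔT = 0:
98.9*0.78*(T − 384) + 841*2.43*(T − 37.3) + 417*0.227*(T − 37.3) = 0
2215.4 T = 109381
T ≈ 49.37 °C

T_f ≈ 49.4 °C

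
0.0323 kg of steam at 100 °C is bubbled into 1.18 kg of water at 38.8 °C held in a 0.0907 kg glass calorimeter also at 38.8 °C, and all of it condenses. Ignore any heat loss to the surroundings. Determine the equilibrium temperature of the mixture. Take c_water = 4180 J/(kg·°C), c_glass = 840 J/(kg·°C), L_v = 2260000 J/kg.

T_f ≈ 54.6 °C

Net heat exchanged in the isolated system is zero:
condense steam: −0.0323×2260000 = −72998
  condensate cools 100→T: 0.0323×4180×(T − 100) = 135.01(T − 100)
  original water: 4932.4(T − 38.8)
  cup: 76.19(T − 38.8)
5143.6 T = 72998 + 13501 + 194333 = 280833
T ≈ 54.60 °C, under the boiling point, so the assumption holds.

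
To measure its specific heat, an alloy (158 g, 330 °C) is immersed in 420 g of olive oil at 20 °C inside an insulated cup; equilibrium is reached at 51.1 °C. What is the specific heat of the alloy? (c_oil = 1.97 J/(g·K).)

Heat lost by the alloy = heat gained by the oil:
158·c·(330 − 51.1) = 420·1.97·(51.1 − 20)
44066 c = 25732  ⇒  c ≈ 0.5839 J/(g·K)

c ≈ 0.584 J/(g·K)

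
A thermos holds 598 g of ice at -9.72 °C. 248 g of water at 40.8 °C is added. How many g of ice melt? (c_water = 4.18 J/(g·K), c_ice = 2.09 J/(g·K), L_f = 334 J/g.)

Cooling the water to 0 °C releases 248·4.18·40.8 = 42295 J.
Warming the ice to 0 °C takes 598·2.09·9.72 = 12148 J, leaving 30147 J for melting.
Melting all 598 g of ice would need 598·334 = 199732 J.
That's not enough to melt it all — equilibrium is at 0 °C with ice remaining.
m_melted·334 = 30147  ⇒  m_melted ≈ 90.26 g.

m_melted ≈ 90.3 g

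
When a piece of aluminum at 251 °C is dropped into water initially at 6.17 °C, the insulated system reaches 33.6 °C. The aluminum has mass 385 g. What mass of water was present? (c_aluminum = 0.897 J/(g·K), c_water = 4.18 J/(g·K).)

m ≈ 655 g

Taking heat into each body as positive, Σ m c ΔT = 0:
385·0.897·(33.6 − 251) + m·4.18·(33.6 − 6.17) = 0
114.66 m = 75078
m = 75078/114.66 ≈ 654.8 g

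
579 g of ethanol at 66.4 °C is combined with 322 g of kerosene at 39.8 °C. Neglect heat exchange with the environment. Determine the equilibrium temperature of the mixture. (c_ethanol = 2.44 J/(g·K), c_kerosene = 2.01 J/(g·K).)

T_f ≈ 58.0 °C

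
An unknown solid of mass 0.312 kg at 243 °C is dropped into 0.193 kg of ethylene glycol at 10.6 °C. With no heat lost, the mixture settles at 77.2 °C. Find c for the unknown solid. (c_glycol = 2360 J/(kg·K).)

Setting the total heat transfer to zero:
0.312·c·(77.2 − 243) + 0.193·2360·(77.2 − 10.6) = 0
-51.73 c = -30335
c = -30335/-51.73 ≈ 586.4 J/(kg·K)

c ≈ 586 J/(kg·K)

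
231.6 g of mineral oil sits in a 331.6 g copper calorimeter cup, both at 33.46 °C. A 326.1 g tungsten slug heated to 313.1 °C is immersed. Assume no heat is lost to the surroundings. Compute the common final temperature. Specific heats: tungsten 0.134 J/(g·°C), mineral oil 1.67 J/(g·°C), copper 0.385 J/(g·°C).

T_f ≈ 55.4 °C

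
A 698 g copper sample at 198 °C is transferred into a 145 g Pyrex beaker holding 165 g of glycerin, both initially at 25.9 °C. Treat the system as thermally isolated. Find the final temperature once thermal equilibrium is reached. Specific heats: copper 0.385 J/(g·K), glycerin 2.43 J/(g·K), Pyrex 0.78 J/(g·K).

Energy conservation, ΣQ = 0:
698×0.385×(T − 198) + 165×2.43×(T − 25.9) + 145×0.78×(T − 25.9) = 0
268.73(T − 198) + 400.95(T − 25.9) + 113.1(T − 25.9) = 0
(268.73 + 400.95 + 113.1) T = 268.73×198 + 400.95×25.9 + 113.1×25.9
T = 66522 / 782.78 = 85 °C

T_f ≈ 85.0 °C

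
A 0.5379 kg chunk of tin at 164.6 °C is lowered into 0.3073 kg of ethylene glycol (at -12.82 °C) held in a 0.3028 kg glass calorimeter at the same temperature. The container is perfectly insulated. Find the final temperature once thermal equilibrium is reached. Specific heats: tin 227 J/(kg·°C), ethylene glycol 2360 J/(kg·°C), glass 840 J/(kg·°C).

T_f ≈ 6.8 °C

Taking heat into each body as positive, Σ m c ΔT = 0:
0.5379×227×(T − 164.6) + 0.3073×2360×(T − (-12.82)) + 0.3028×840×(T − (-12.82)) = 0
122.1(T − 164.6) + 725.23(T − (-12.82)) + 254.35(T − (-12.82)) = 0
(122.1 + 725.23 + 254.35) T = 122.1×164.6 + 725.23×(-12.82) + 254.35×(-12.82)
T = 7540 / 1101.7 = 6.84 °C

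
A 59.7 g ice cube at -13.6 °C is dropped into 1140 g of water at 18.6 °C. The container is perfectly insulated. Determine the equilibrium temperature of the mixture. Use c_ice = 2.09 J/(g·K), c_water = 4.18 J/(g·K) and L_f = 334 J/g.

T_f ≈ 13.4 °C

Heat gained plus heat lost sum to zero:
warm ice to 0 °C: 59.7·2.09·(0 − (-13.6)) = 1696.9
  melt ice: 59.7·334 = 19940
  warm the meltwater: 249.55 T
  water: 4765.2(T − 18.6)
5014.7 T = 88633 − 21637 = 66996
T ≈ 13.36 °C (positive, so assuming full melt was valid).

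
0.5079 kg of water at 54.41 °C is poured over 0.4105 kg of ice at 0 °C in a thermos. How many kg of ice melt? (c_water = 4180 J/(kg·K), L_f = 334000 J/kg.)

m_melted ≈ 0.346 kg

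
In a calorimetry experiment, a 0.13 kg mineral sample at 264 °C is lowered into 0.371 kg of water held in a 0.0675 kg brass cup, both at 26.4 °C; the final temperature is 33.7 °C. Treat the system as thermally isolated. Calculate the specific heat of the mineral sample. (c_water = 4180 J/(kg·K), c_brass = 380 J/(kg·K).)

c ≈ 384 J/(kg·K)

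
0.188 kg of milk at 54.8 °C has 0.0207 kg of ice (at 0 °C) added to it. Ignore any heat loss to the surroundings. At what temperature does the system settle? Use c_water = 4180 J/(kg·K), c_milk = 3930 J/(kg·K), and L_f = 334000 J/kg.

T_f ≈ 40.7 °C

Net heat exchanged in the isolated system is zero:
melt ice: 0.0207×334000 = 6913.8; warm the meltwater: 86.53 T; milk: 738.84(T − 54.8)
825.37 T = 40488 − 6913.8 = 33575
T ≈ 40.68 °C. Since T > 0 °C, the all-ice-melts assumption holds.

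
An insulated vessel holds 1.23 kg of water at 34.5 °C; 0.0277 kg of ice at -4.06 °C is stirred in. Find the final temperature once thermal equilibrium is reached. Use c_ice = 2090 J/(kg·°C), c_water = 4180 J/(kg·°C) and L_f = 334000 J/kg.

Conservation of energy gives ΣQ = 0:
warm ice to 0 °C: 0.0277·2090·(0 − (-4.06)) = 235.05
  fusion: m_ice L_f = 0.0277·334000 = 9251.8
  warm the meltwater: 115.79 T
  water: 5141.4(T − 34.5)
5257.2 T = 177378 − 9486.8 = 167891
T ≈ 31.94 °C (positive, so assuming full melt was valid).

T_f ≈ 31.9 °C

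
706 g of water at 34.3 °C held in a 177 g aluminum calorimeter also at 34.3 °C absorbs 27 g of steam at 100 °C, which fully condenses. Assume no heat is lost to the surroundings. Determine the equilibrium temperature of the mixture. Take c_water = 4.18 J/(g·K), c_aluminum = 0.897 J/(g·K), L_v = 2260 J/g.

Conservation of energy gives ΣQ = 0:
condense steam: −27×2260 = −61020; condensate cools 100→T: 27×4.18×(T − 100) = 112.86(T − 100); original water: 2951.1(T − 34.3); cup: 158.77(T − 34.3)
3222.7 T = 61020 + 11286 + 106668 = 178974
T ≈ 55.54 °C (< 100 °C, so full condensation is consistent).

T_f ≈ 55.5 °C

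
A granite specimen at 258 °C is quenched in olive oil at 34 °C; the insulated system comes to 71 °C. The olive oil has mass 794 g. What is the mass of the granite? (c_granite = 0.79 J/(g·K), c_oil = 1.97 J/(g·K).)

m ≈ 392 g

Heat gained plus heat lost sum to zero:
m×0.79×(71 − 258) + 794×1.97×(71 − 34) = 0
-147.73 m = -57875
m = -57875/-147.73 ≈ 391.8 g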